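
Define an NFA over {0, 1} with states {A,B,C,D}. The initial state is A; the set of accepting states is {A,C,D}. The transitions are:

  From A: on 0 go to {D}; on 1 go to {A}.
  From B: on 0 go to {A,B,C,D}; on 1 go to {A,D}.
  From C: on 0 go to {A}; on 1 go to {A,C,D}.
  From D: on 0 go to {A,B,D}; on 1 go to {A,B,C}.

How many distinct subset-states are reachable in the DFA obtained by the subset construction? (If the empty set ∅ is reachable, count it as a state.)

6

Start state of the DFA: {A}.
{A} --0--> {D}  [new]
{A} --1--> {A}  [seen]
{D} --0--> {A,B,D}  [new]
{D} --1--> {A,B,C}  [new]
{A,B,D} --0--> {A,B,C,D}  [new]
{A,B,D} --1--> {A,B,C,D}  [seen]
{A,B,C} --0--> {A,B,C,D}  [seen]
{A,B,C} --1--> {A,C,D}  [new]
{A,B,C,D} --0--> {A,B,C,D}  [seen]
{A,B,C,D} --1--> {A,B,C,D}  [seen]
{A,C,D} --0--> {A,B,D}  [seen]
{A,C,D} --1--> {A,B,C,D}  [seen]
Reachable DFA states: {A}, {D}, {A,B,D}, {A,B,C}, {A,B,C,D}, {A,C,D}.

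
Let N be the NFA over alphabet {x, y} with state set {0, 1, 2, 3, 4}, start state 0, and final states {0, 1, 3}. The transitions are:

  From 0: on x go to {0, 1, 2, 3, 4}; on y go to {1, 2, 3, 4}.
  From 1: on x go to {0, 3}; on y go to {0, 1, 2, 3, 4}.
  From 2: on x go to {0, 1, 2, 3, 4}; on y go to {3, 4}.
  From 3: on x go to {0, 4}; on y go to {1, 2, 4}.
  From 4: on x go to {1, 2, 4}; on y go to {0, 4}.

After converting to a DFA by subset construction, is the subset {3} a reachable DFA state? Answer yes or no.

Start state of the DFA: {0}.
{0} --x--> {0, 1, 2, 3, 4}  [new]
{0} --y--> {1, 2, 3, 4}  [new]
{0, 1, 2, 3, 4} --x--> {0, 1, 2, 3, 4}  [seen]
{0, 1, 2, 3, 4} --y--> {0, 1, 2, 3, 4}  [seen]
{1, 2, 3, 4} --x--> {0, 1, 2, 3, 4}  [seen]
{1, 2, 3, 4} --y--> {0, 1, 2, 3, 4}  [seen]
Reachable DFA states: {0}, {0, 1, 2, 3, 4}, {1, 2, 3, 4}.
{3} is not among them.

no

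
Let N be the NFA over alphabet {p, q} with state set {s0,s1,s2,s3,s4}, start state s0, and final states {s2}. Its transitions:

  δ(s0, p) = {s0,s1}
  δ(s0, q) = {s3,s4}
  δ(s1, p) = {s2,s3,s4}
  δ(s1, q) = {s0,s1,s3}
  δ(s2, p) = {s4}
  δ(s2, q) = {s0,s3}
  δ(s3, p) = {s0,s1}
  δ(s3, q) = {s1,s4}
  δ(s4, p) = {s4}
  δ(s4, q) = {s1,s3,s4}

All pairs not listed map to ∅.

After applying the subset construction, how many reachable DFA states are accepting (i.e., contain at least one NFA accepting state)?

1

Start state of the DFA: {s0}.
{s0} --p--> {s0,s1}  [new]
{s0} --q--> {s3,s4}  [new]
{s0,s1} --p--> {s0,s1,s2,s3,s4}  [new]
{s0,s1} --q--> {s0,s1,s3,s4}  [new]
{s3,s4} --p--> {s0,s1,s4}  [new]
{s3,s4} --q--> {s1,s3,s4}  [new]
{s0,s1,s2,s3,s4} --p--> {s0,s1,s2,s3,s4}  [seen]
{s0,s1,s2,s3,s4} --q--> {s0,s1,s3,s4}  [seen]
{s0,s1,s3,s4} --p--> {s0,s1,s2,s3,s4}  [seen]
{s0,s1,s3,s4} --q--> {s0,s1,s3,s4}  [seen]
{s0,s1,s4} --p--> {s0,s1,s2,s3,s4}  [seen]
{s0,s1,s4} --q--> {s0,s1,s3,s4}  [seen]
{s1,s3,s4} --p--> {s0,s1,s2,s3,s4}  [seen]
{s1,s3,s4} --q--> {s0,s1,s3,s4}  [seen]
Reachable DFA states: {s0}, {s0,s1}, {s3,s4}, {s0,s1,s2,s3,s4}, {s0,s1,s3,s4}, {s0,s1,s4}, {s1,s3,s4}.
Accepting DFA states (contain an NFA accepting state): {s0,s1,s2,s3,s4}.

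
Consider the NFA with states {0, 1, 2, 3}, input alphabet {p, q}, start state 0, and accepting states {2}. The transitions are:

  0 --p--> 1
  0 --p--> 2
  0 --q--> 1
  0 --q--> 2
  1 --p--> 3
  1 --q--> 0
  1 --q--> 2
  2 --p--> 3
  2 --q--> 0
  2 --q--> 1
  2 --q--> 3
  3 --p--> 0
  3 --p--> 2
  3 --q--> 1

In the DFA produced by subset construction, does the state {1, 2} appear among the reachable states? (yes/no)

Start state of the DFA: {0}.
{0} --p--> {1, 2}  [new]
{0} --q--> {1, 2}  [seen]
{1, 2} --p--> {3}  [new]
{1, 2} --q--> {0, 1, 2, 3}  [new]
{3} --p--> {0, 2}  [new]
{3} --q--> {1}  [new]
{0, 1, 2, 3} --p--> {0, 1, 2, 3}  [seen]
{0, 1, 2, 3} --q--> {0, 1, 2, 3}  [seen]
{0, 2} --p--> {1, 2, 3}  [new]
{0, 2} --q--> {0, 1, 2, 3}  [seen]
{1} --p--> {3}  [seen]
{1} --q--> {0, 2}  [seen]
{1, 2, 3} --p--> {0, 2, 3}  [new]
{1, 2, 3} --q--> {0, 1, 2, 3}  [seen]
{0, 2, 3} --p--> {0, 1, 2, 3}  [seen]
{0, 2, 3} --q--> {0, 1, 2, 3}  [seen]
Reachable DFA states: {0}, {1, 2}, {3}, {0, 1, 2, 3}, {0, 2}, {1}, {1, 2, 3}, {0, 2, 3}.
{1, 2} is among them.

yes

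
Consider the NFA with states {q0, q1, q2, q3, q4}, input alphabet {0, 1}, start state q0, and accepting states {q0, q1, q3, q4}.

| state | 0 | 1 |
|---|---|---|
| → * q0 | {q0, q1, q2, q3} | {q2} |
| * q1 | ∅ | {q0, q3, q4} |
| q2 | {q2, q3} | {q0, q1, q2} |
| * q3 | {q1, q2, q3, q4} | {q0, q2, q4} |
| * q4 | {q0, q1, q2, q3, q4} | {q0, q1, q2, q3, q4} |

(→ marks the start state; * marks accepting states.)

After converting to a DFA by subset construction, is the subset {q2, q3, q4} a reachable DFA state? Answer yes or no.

Start state of the DFA: {q0}.
{q0} --0--> {q0, q1, q2, q3}  [new]
{q0} --1--> {q2}  [new]
{q0, q1, q2, q3} --0--> {q0, q1, q2, q3, q4}  [new]
{q0, q1, q2, q3} --1--> {q0, q1, q2, q3, q4}  [seen]
{q2} --0--> {q2, q3}  [new]
{q2} --1--> {q0, q1, q2}  [new]
{q0, q1, q2, q3, q4} --0--> {q0, q1, q2, q3, q4}  [seen]
{q0, q1, q2, q3, q4} --1--> {q0, q1, q2, q3, q4}  [seen]
{q2, q3} --0--> {q1, q2, q3, q4}  [new]
{q2, q3} --1--> {q0, q1, q2, q4}  [new]
{q0, q1, q2} --0--> {q0, q1, q2, q3}  [seen]
{q0, q1, q2} --1--> {q0, q1, q2, q3, q4}  [seen]
{q1, q2, q3, q4} --0--> {q0, q1, q2, q3, q4}  [seen]
{q1, q2, q3, q4} --1--> {q0, q1, q2, q3, q4}  [seen]
{q0, q1, q2, q4} --0--> {q0, q1, q2, q3, q4}  [seen]
{q0, q1, q2, q4} --1--> {q0, q1, q2, q3, q4}  [seen]
Reachable DFA states: {q0}, {q0, q1, q2, q3}, {q2}, {q0, q1, q2, q3, q4}, {q2, q3}, {q0, q1, q2}, {q1, q2, q3, q4}, {q0, q1, q2, q4}.
{q2, q3, q4} is not among them.

no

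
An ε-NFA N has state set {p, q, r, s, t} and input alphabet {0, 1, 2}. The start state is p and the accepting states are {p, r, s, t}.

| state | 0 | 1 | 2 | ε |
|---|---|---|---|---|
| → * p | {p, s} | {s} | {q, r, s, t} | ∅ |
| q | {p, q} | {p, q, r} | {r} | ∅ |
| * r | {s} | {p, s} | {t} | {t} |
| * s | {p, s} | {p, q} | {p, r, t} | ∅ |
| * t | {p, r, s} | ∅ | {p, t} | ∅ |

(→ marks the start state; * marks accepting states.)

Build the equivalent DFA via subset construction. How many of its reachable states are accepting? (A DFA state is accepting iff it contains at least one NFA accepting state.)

9

Start state of the DFA: {p} (ε-closure of the NFA start).
{p} --0--> {p, s}  [new]
{p} --1--> {s}  [new]
{p} --2--> {q, r, s, t}  [new]
{p, s} --0--> {p, s}  [seen]
{p, s} --1--> {p, q, s}  [new]
{p, s} --2--> {p, q, r, s, t}  [new]
{s} --0--> {p, s}  [seen]
{s} --1--> {p, q}  [new]
{s} --2--> {p, r, t}  [new]
{q, r, s, t} --0--> {p, q, r, s, t}  [seen]
{q, r, s, t} --1--> {p, q, r, s, t}  [seen]
{q, r, s, t} --2--> {p, r, t}  [seen]
{p, q, s} --0--> {p, q, s}  [seen]
{p, q, s} --1--> {p, q, r, s, t}  [seen]
{p, q, s} --2--> {p, q, r, s, t}  [seen]
{p, q, r, s, t} --0--> {p, q, r, s, t}  [seen]
{p, q, r, s, t} --1--> {p, q, r, s, t}  [seen]
{p, q, r, s, t} --2--> {p, q, r, s, t}  [seen]
{p, q} --0--> {p, q, s}  [seen]
{p, q} --1--> {p, q, r, s, t}  [seen]
{p, q} --2--> {q, r, s, t}  [seen]
{p, r, t} --0--> {p, r, s, t}  [new]
{p, r, t} --1--> {p, s}  [seen]
{p, r, t} --2--> {p, q, r, s, t}  [seen]
{p, r, s, t} --0--> {p, r, s, t}  [seen]
{p, r, s, t} --1--> {p, q, s}  [seen]
{p, r, s, t} --2--> {p, q, r, s, t}  [seen]
Reachable DFA states: {p}, {p, s}, {s}, {q, r, s, t}, {p, q, s}, {p, q, r, s, t}, {p, q}, {p, r, t}, {p, r, s, t}.
Accepting DFA states (contain an NFA accepting state): {p}, {p, s}, {s}, {q, r, s, t}, {p, q, s}, {p, q, r, s, t}, {p, q}, {p, r, t}, {p, r, s, t}.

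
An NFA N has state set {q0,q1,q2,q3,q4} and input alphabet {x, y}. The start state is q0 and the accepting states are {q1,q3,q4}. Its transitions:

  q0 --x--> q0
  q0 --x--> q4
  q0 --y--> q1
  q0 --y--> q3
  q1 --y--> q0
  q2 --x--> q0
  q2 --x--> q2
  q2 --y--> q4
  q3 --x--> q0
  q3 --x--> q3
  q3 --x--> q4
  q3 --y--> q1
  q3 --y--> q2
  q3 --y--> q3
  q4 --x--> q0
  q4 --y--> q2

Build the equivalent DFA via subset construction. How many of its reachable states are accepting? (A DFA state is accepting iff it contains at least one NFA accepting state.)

Start state of the DFA: {q0}.
{q0} --x--> {q0,q4}  [new]
{q0} --y--> {q1,q3}  [new]
{q0,q4} --x--> {q0,q4}  [seen]
{q0,q4} --y--> {q1,q2,q3}  [new]
{q1,q3} --x--> {q0,q3,q4}  [new]
{q1,q3} --y--> {q0,q1,q2,q3}  [new]
{q1,q2,q3} --x--> {q0,q2,q3,q4}  [new]
{q1,q2,q3} --y--> {q0,q1,q2,q3,q4}  [new]
{q0,q3,q4} --x--> {q0,q3,q4}  [seen]
{q0,q3,q4} --y--> {q1,q2,q3}  [seen]
{q0,q1,q2,q3} --x--> {q0,q2,q3,q4}  [seen]
{q0,q1,q2,q3} --y--> {q0,q1,q2,q3,q4}  [seen]
{q0,q2,q3,q4} --x--> {q0,q2,q3,q4}  [seen]
{q0,q2,q3,q4} --y--> {q1,q2,q3,q4}  [new]
{q0,q1,q2,q3,q4} --x--> {q0,q2,q3,q4}  [seen]
{q0,q1,q2,q3,q4} --y--> {q0,q1,q2,q3,q4}  [seen]
{q1,q2,q3,q4} --x--> {q0,q2,q3,q4}  [seen]
{q1,q2,q3,q4} --y--> {q0,q1,q2,q3,q4}  [seen]
Reachable DFA states: {q0}, {q0,q4}, {q1,q3}, {q1,q2,q3}, {q0,q3,q4}, {q0,q1,q2,q3}, {q0,q2,q3,q4}, {q0,q1,q2,q3,q4}, {q1,q2,q3,q4}.
Accepting DFA states (contain an NFA accepting state): {q0,q4}, {q1,q3}, {q1,q2,q3}, {q0,q3,q4}, {q0,q1,q2,q3}, {q0,q2,q3,q4}, {q0,q1,q2,q3,q4}, {q1,q2,q3,q4}.

8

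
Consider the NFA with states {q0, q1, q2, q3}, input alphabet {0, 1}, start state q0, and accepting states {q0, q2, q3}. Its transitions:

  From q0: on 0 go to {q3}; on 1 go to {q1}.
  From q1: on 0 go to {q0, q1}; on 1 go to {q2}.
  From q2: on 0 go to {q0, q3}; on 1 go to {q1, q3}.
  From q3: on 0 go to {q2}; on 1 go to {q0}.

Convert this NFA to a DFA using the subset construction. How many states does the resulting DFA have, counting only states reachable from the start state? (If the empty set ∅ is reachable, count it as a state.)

15

Start state of the DFA: {q0}.
{q0} --0--> {q3}  [new]
{q0} --1--> {q1}  [new]
{q3} --0--> {q2}  [new]
{q3} --1--> {q0}  [seen]
{q1} --0--> {q0, q1}  [new]
{q1} --1--> {q2}  [seen]
{q2} --0--> {q0, q3}  [new]
{q2} --1--> {q1, q3}  [new]
{q0, q1} --0--> {q0, q1, q3}  [new]
{q0, q1} --1--> {q1, q2}  [new]
{q0, q3} --0--> {q2, q3}  [new]
{q0, q3} --1--> {q0, q1}  [seen]
{q1, q3} --0--> {q0, q1, q2}  [new]
{q1, q3} --1--> {q0, q2}  [new]
{q0, q1, q3} --0--> {q0, q1, q2, q3}  [new]
{q0, q1, q3} --1--> {q0, q1, q2}  [seen]
{q1, q2} --0--> {q0, q1, q3}  [seen]
{q1, q2} --1--> {q1, q2, q3}  [new]
{q2, q3} --0--> {q0, q2, q3}  [new]
{q2, q3} --1--> {q0, q1, q3}  [seen]
{q0, q1, q2} --0--> {q0, q1, q3}  [seen]
{q0, q1, q2} --1--> {q1, q2, q3}  [seen]
{q0, q2} --0--> {q0, q3}  [seen]
{q0, q2} --1--> {q1, q3}  [seen]
{q0, q1, q2, q3} --0--> {q0, q1, q2, q3}  [seen]
{q0, q1, q2, q3} --1--> {q0, q1, q2, q3}  [seen]
{q1, q2, q3} --0--> {q0, q1, q2, q3}  [seen]
{q1, q2, q3} --1--> {q0, q1, q2, q3}  [seen]
{q0, q2, q3} --0--> {q0, q2, q3}  [seen]
{q0, q2, q3} --1--> {q0, q1, q3}  [seen]
Reachable DFA states: {q0}, {q3}, {q1}, {q2}, {q0, q1}, {q0, q3}, {q1, q3}, {q0, q1, q3}, {q1, q2}, {q2, q3}, {q0, q1, q2}, {q0, q2}, {q0, q1, q2, q3}, {q1, q2, q3}, {q0, q2, q3}.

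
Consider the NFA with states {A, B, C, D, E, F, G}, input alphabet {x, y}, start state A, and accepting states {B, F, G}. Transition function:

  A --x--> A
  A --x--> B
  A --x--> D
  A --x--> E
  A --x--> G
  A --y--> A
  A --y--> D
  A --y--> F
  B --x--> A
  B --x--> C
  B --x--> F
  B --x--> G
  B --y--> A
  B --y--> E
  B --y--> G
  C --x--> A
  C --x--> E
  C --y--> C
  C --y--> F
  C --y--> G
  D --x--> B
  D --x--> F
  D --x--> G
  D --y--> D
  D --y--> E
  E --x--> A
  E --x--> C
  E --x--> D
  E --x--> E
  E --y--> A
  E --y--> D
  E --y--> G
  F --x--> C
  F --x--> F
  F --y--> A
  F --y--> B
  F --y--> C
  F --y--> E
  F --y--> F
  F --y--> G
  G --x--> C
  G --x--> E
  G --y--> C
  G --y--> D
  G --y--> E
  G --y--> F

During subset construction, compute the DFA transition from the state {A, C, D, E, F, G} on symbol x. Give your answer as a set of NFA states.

{A, B, C, D, E, F, G}

δ(A,x) = {A, B, D, E, G}; δ(C,x) = {A, E}; δ(D,x) = {B, F, G}; δ(E,x) = {A, C, D, E}; δ(F,x) = {C, F}; δ(G,x) = {C, E}.
Union: {A, B, C, D, E, F, G}.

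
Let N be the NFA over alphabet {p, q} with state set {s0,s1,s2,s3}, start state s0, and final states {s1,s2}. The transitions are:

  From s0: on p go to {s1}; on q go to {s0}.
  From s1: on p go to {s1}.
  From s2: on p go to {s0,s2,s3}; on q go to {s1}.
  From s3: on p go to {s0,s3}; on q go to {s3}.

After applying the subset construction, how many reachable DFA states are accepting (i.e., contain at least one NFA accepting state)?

1

Start state of the DFA: {s0}.
{s0} --p--> {s1}  [new]
{s0} --q--> {s0}  [seen]
{s1} --p--> {s1}  [seen]
{s1} --q--> ∅  [new]
∅ --p--> ∅  [seen]
∅ --q--> ∅  [seen]
Reachable DFA states: {s0}, {s1}, ∅.
Accepting DFA states (contain an NFA accepting state): {s1}.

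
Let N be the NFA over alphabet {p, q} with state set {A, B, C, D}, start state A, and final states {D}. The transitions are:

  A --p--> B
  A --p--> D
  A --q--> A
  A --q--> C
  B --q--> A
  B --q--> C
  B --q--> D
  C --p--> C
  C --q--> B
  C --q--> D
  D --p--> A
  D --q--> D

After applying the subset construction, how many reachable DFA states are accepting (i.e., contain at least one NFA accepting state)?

4

Start state of the DFA: {A}.
{A} --p--> {B, D}  [new]
{A} --q--> {A, C}  [new]
{B, D} --p--> {A}  [seen]
{B, D} --q--> {A, C, D}  [new]
{A, C} --p--> {B, C, D}  [new]
{A, C} --q--> {A, B, C, D}  [new]
{A, C, D} --p--> {A, B, C, D}  [seen]
{A, C, D} --q--> {A, B, C, D}  [seen]
{B, C, D} --p--> {A, C}  [seen]
{B, C, D} --q--> {A, B, C, D}  [seen]
{A, B, C, D} --p--> {A, B, C, D}  [seen]
{A, B, C, D} --q--> {A, B, C, D}  [seen]
Reachable DFA states: {A}, {B, D}, {A, C}, {A, C, D}, {B, C, D}, {A, B, C, D}.
Accepting DFA states (contain an NFA accepting state): {B, D}, {A, C, D}, {B, C, D}, {A, B, C, D}.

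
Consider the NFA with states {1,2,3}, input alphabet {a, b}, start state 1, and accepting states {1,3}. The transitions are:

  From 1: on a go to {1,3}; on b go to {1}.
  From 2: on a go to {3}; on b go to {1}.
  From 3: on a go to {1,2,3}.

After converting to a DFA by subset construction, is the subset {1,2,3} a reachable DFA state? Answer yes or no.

Start state of the DFA: {1}.
{1} --a--> {1,3}  [new]
{1} --b--> {1}  [seen]
{1,3} --a--> {1,2,3}  [new]
{1,3} --b--> {1}  [seen]
{1,2,3} --a--> {1,2,3}  [seen]
{1,2,3} --b--> {1}  [seen]
Reachable DFA states: {1}, {1,3}, {1,2,3}.
{1,2,3} is among them.

yes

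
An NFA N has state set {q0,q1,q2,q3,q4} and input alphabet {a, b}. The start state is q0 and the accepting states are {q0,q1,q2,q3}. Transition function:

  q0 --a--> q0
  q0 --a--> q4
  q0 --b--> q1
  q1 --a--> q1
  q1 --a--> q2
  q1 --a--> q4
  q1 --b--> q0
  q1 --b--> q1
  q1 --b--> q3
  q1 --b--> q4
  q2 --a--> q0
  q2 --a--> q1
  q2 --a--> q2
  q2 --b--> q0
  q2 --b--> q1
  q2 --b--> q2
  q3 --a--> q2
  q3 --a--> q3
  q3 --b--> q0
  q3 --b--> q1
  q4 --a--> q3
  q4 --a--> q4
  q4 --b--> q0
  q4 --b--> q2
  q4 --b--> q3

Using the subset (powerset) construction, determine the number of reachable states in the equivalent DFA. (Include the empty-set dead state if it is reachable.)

Start state of the DFA: {q0}.
{q0} --a--> {q0,q4}  [new]
{q0} --b--> {q1}  [new]
{q0,q4} --a--> {q0,q3,q4}  [new]
{q0,q4} --b--> {q0,q1,q2,q3}  [new]
{q1} --a--> {q1,q2,q4}  [new]
{q1} --b--> {q0,q1,q3,q4}  [new]
{q0,q3,q4} --a--> {q0,q2,q3,q4}  [new]
{q0,q3,q4} --b--> {q0,q1,q2,q3}  [seen]
{q0,q1,q2,q3} --a--> {q0,q1,q2,q3,q4}  [new]
{q0,q1,q2,q3} --b--> {q0,q1,q2,q3,q4}  [seen]
{q1,q2,q4} --a--> {q0,q1,q2,q3,q4}  [seen]
{q1,q2,q4} --b--> {q0,q1,q2,q3,q4}  [seen]
{q0,q1,q3,q4} --a--> {q0,q1,q2,q3,q4}  [seen]
{q0,q1,q3,q4} --b--> {q0,q1,q2,q3,q4}  [seen]
{q0,q2,q3,q4} --a--> {q0,q1,q2,q3,q4}  [seen]
{q0,q2,q3,q4} --b--> {q0,q1,q2,q3}  [seen]
{q0,q1,q2,q3,q4} --a--> {q0,q1,q2,q3,q4}  [seen]
{q0,q1,q2,q3,q4} --b--> {q0,q1,q2,q3,q4}  [seen]
Reachable DFA states: {q0}, {q0,q4}, {q1}, {q0,q3,q4}, {q0,q1,q2,q3}, {q1,q2,q4}, {q0,q1,q3,q4}, {q0,q2,q3,q4}, {q0,q1,q2,q3,q4}.

9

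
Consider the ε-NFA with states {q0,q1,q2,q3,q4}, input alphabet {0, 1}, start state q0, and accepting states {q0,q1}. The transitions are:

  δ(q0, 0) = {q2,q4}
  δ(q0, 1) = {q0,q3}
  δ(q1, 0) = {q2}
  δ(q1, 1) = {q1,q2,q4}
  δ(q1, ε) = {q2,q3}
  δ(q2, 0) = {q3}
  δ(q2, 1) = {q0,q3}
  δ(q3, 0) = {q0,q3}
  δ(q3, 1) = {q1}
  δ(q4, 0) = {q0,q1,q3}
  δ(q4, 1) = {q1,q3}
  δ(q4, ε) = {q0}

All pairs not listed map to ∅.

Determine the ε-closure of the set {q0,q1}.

Begin with {q0,q1}.
q1 →ε {q2,q3}; add q2, q3.
ε-closure = {q0,q1,q2,q3}.

{q0,q1,q2,q3}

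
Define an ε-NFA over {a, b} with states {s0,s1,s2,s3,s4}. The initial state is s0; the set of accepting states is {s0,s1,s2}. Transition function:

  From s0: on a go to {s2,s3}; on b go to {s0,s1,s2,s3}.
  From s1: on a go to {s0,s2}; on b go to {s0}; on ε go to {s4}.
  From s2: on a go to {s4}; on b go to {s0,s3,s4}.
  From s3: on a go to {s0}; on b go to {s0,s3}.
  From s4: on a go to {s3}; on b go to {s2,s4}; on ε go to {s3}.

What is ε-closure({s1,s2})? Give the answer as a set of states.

{s1,s2,s3,s4}

Begin with {s1,s2}.
s1 →ε {s4}; add s4.
s4 →ε {s3}; add s3.
ε-closure = {s1,s2,s3,s4}.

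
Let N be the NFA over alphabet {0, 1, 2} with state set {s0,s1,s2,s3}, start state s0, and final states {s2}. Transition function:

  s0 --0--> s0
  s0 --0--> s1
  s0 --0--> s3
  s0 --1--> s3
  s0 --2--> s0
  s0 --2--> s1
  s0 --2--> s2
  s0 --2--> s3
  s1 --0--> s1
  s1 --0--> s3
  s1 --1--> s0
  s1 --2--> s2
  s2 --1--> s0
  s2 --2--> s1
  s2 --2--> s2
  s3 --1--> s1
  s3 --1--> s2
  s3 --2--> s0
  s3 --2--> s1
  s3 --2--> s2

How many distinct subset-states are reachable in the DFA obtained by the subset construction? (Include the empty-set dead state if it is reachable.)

Start state of the DFA: {s0}.
{s0} --0--> {s0,s1,s3}  [new]
{s0} --1--> {s3}  [new]
{s0} --2--> {s0,s1,s2,s3}  [new]
{s0,s1,s3} --0--> {s0,s1,s3}  [seen]
{s0,s1,s3} --1--> {s0,s1,s2,s3}  [seen]
{s0,s1,s3} --2--> {s0,s1,s2,s3}  [seen]
{s3} --0--> ∅  [new]
{s3} --1--> {s1,s2}  [new]
{s3} --2--> {s0,s1,s2}  [new]
{s0,s1,s2,s3} --0--> {s0,s1,s3}  [seen]
{s0,s1,s2,s3} --1--> {s0,s1,s2,s3}  [seen]
{s0,s1,s2,s3} --2--> {s0,s1,s2,s3}  [seen]
∅ --0--> ∅  [seen]
∅ --1--> ∅  [seen]
∅ --2--> ∅  [seen]
{s1,s2} --0--> {s1,s3}  [new]
{s1,s2} --1--> {s0}  [seen]
{s1,s2} --2--> {s1,s2}  [seen]
{s0,s1,s2} --0--> {s0,s1,s3}  [seen]
{s0,s1,s2} --1--> {s0,s3}  [new]
{s0,s1,s2} --2--> {s0,s1,s2,s3}  [seen]
{s1,s3} --0--> {s1,s3}  [seen]
{s1,s3} --1--> {s0,s1,s2}  [seen]
{s1,s3} --2--> {s0,s1,s2}  [seen]
{s0,s3} --0--> {s0,s1,s3}  [seen]
{s0,s3} --1--> {s1,s2,s3}  [new]
{s0,s3} --2--> {s0,s1,s2,s3}  [seen]
{s1,s2,s3} --0--> {s1,s3}  [seen]
{s1,s2,s3} --1--> {s0,s1,s2}  [seen]
{s1,s2,s3} --2--> {s0,s1,s2}  [seen]
Reachable DFA states: {s0}, {s0,s1,s3}, {s3}, {s0,s1,s2,s3}, ∅, {s1,s2}, {s0,s1,s2}, {s1,s3}, {s0,s3}, {s1,s2,s3}.

10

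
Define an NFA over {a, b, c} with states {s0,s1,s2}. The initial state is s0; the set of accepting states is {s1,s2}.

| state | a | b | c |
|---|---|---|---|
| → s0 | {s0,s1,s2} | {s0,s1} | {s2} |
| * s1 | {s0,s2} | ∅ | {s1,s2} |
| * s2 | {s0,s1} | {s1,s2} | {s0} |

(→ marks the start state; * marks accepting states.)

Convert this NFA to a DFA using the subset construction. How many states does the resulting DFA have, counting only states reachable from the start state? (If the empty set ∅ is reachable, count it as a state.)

5

Start state of the DFA: {s0}.
{s0} --a--> {s0,s1,s2}  [new]
{s0} --b--> {s0,s1}  [new]
{s0} --c--> {s2}  [new]
{s0,s1,s2} --a--> {s0,s1,s2}  [seen]
{s0,s1,s2} --b--> {s0,s1,s2}  [seen]
{s0,s1,s2} --c--> {s0,s1,s2}  [seen]
{s0,s1} --a--> {s0,s1,s2}  [seen]
{s0,s1} --b--> {s0,s1}  [seen]
{s0,s1} --c--> {s1,s2}  [new]
{s2} --a--> {s0,s1}  [seen]
{s2} --b--> {s1,s2}  [seen]
{s2} --c--> {s0}  [seen]
{s1,s2} --a--> {s0,s1,s2}  [seen]
{s1,s2} --b--> {s1,s2}  [seen]
{s1,s2} --c--> {s0,s1,s2}  [seen]
Reachable DFA states: {s0}, {s0,s1,s2}, {s0,s1}, {s2}, {s1,s2}.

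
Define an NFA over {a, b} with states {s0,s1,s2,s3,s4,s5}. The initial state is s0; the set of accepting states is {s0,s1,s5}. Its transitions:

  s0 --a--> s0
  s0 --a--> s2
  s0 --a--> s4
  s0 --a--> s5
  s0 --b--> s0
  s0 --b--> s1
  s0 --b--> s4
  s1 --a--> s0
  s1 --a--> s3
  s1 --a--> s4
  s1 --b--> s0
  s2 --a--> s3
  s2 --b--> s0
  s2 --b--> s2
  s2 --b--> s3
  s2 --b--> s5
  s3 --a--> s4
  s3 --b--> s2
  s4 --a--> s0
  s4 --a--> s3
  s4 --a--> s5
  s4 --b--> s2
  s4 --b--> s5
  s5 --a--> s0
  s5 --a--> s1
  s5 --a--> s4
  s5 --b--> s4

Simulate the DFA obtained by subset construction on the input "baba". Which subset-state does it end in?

{s0,s1,s2,s3,s4,s5}

Start: {s0}.
δ(s0,b) = {s0,s1,s4}.
Union: {s0,s1,s4}.
After b: {s0,s1,s4}.
δ(s0,a) = {s0,s2,s4,s5}; δ(s1,a) = {s0,s3,s4}; δ(s4,a) = {s0,s3,s5}.
Union: {s0,s2,s3,s4,s5}.
After a: {s0,s2,s3,s4,s5}.
δ(s0,b) = {s0,s1,s4}; δ(s2,b) = {s0,s2,s3,s5}; δ(s3,b) = {s2}; δ(s4,b) = {s2,s5}; δ(s5,b) = {s4}.
Union: {s0,s1,s2,s3,s4,s5}.
After b: {s0,s1,s2,s3,s4,s5}.
δ(s0,a) = {s0,s2,s4,s5}; δ(s1,a) = {s0,s3,s4}; δ(s2,a) = {s3}; δ(s3,a) = {s4}; δ(s4,a) = {s0,s3,s5}; δ(s5,a) = {s0,s1,s4}.
Union: {s0,s1,s2,s3,s4,s5}.
After a: {s0,s1,s2,s3,s4,s5}.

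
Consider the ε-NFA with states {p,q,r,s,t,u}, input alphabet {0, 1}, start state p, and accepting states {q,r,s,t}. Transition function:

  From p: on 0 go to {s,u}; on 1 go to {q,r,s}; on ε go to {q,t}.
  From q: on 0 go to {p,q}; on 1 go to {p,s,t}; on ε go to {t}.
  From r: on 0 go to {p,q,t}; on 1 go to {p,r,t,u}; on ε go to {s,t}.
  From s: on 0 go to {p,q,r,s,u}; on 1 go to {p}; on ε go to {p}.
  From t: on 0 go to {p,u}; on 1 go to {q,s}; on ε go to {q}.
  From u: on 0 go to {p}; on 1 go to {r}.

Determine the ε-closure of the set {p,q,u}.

Begin with {p,q,u}.
p →ε {q,t}; add t.
ε-closure = {p,q,t,u}.

{p,q,t,u}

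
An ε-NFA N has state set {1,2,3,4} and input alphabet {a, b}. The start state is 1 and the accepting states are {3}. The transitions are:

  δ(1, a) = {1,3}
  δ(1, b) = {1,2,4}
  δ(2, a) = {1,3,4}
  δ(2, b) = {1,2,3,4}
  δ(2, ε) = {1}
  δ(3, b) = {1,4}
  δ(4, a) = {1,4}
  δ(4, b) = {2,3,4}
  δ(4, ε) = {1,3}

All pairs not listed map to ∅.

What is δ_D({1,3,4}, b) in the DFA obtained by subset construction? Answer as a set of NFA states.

δ(1,b) = {1,2,4}; δ(3,b) = {1,4}; δ(4,b) = {2,3,4}.
Union: {1,2,3,4}.

{1,2,3,4}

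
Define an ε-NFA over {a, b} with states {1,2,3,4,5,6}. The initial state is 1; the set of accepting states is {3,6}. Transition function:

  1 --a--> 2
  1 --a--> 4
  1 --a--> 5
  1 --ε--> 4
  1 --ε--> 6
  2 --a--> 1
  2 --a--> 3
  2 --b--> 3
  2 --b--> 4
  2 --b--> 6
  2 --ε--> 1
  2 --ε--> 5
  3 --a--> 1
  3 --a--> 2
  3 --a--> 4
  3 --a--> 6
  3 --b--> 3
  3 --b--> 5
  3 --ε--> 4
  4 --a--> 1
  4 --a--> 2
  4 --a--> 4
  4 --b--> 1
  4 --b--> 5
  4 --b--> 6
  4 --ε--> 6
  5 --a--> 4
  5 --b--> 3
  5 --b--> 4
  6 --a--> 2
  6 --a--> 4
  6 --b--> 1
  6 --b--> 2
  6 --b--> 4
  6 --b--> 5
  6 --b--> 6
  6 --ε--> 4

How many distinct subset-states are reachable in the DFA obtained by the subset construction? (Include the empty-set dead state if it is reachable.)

3

Start state of the DFA: {1,4,6} (ε-closure of the NFA start).
{1,4,6} --a--> {1,2,4,5,6}  [new]
{1,4,6} --b--> {1,2,4,5,6}  [seen]
{1,2,4,5,6} --a--> {1,2,3,4,5,6}  [new]
{1,2,4,5,6} --b--> {1,2,3,4,5,6}  [seen]
{1,2,3,4,5,6} --a--> {1,2,3,4,5,6}  [seen]
{1,2,3,4,5,6} --b--> {1,2,3,4,5,6}  [seen]
Reachable DFA states: {1,4,6}, {1,2,4,5,6}, {1,2,3,4,5,6}.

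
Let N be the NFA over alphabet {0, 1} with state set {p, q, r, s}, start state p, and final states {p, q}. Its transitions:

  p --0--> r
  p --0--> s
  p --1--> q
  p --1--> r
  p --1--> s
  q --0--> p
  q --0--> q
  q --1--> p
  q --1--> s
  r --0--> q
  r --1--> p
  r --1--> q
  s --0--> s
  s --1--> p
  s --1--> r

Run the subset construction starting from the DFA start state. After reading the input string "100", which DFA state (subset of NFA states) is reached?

Start: {p}.
δ(p,1) = {q, r, s}.
Union: {q, r, s}.
After 1: {q, r, s}.
δ(q,0) = {p, q}; δ(r,0) = {q}; δ(s,0) = {s}.
Union: {p, q, s}.
After 0: {p, q, s}.
δ(p,0) = {r, s}; δ(q,0) = {p, q}; δ(s,0) = {s}.
Union: {p, q, r, s}.
After 0: {p, q, r, s}.

{p, q, r, s}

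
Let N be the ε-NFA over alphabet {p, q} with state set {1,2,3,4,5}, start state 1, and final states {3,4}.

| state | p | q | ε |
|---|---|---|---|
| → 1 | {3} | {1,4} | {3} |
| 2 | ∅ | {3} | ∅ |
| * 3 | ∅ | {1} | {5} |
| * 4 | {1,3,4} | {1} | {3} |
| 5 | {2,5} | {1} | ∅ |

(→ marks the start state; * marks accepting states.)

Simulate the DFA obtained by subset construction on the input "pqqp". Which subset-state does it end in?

{1,2,3,4,5}

Start: {1,3,5}.
δ(1,p) = {3}; δ(3,p) = ∅; δ(5,p) = {2,5}.
Union: {2,3,5}.
After p: {2,3,5}.
δ(2,q) = {3}; δ(3,q) = {1}; δ(5,q) = {1}.
Union: {1,3}.
ε-closure gives {1,3,5}.
After q: {1,3,5}.
δ(1,q) = {1,4}; δ(3,q) = {1}; δ(5,q) = {1}.
Union: {1,4}.
ε-closure gives {1,3,4,5}.
After q: {1,3,4,5}.
δ(1,p) = {3}; δ(3,p) = ∅; δ(4,p) = {1,3,4}; δ(5,p) = {2,5}.
Union: {1,2,3,4,5}.
After p: {1,2,3,4,5}.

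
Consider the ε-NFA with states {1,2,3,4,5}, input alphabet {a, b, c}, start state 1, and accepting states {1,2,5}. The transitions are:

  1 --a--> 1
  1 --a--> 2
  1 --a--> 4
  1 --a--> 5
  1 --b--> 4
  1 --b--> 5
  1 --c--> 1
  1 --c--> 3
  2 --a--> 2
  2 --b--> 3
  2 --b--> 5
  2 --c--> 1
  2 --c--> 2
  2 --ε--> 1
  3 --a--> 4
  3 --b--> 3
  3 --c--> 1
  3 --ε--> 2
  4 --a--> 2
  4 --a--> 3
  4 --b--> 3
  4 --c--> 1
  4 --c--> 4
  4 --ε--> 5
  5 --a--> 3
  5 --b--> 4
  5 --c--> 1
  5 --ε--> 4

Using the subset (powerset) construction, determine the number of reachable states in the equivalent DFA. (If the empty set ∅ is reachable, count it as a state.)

Start state of the DFA: {1} (ε-closure of the NFA start).
{1} --a--> {1,2,4,5}  [new]
{1} --b--> {4,5}  [new]
{1} --c--> {1,2,3}  [new]
{1,2,4,5} --a--> {1,2,3,4,5}  [new]
{1,2,4,5} --b--> {1,2,3,4,5}  [seen]
{1,2,4,5} --c--> {1,2,3,4,5}  [seen]
{4,5} --a--> {1,2,3}  [seen]
{4,5} --b--> {1,2,3,4,5}  [seen]
{4,5} --c--> {1,4,5}  [new]
{1,2,3} --a--> {1,2,4,5}  [seen]
{1,2,3} --b--> {1,2,3,4,5}  [seen]
{1,2,3} --c--> {1,2,3}  [seen]
{1,2,3,4,5} --a--> {1,2,3,4,5}  [seen]
{1,2,3,4,5} --b--> {1,2,3,4,5}  [seen]
{1,2,3,4,5} --c--> {1,2,3,4,5}  [seen]
{1,4,5} --a--> {1,2,3,4,5}  [seen]
{1,4,5} --b--> {1,2,3,4,5}  [seen]
{1,4,5} --c--> {1,2,3,4,5}  [seen]
Reachable DFA states: {1}, {1,2,4,5}, {4,5}, {1,2,3}, {1,2,3,4,5}, {1,4,5}.

6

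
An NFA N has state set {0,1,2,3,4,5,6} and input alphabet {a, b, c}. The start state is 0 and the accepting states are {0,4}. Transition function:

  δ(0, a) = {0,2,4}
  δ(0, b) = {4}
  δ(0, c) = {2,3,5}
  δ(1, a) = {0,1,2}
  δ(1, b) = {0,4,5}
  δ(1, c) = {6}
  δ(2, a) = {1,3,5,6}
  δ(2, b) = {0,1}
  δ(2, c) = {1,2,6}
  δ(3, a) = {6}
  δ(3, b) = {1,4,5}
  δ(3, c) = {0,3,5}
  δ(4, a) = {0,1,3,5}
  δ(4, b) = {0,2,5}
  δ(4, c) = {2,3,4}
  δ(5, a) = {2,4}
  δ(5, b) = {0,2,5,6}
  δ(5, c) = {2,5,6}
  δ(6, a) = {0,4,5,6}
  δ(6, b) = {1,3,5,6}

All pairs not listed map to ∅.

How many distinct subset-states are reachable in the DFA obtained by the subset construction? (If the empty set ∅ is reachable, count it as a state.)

Start state of the DFA: {0}.
{0} --a--> {0,2,4}  [new]
{0} --b--> {4}  [new]
{0} --c--> {2,3,5}  [new]
{0,2,4} --a--> {0,1,2,3,4,5,6}  [new]
{0,2,4} --b--> {0,1,2,4,5}  [new]
{0,2,4} --c--> {1,2,3,4,5,6}  [new]
{4} --a--> {0,1,3,5}  [new]
{4} --b--> {0,2,5}  [new]
{4} --c--> {2,3,4}  [new]
{2,3,5} --a--> {1,2,3,4,5,6}  [seen]
{2,3,5} --b--> {0,1,2,4,5,6}  [new]
{2,3,5} --c--> {0,1,2,3,5,6}  [new]
{0,1,2,3,4,5,6} --a--> {0,1,2,3,4,5,6}  [seen]
{0,1,2,3,4,5,6} --b--> {0,1,2,3,4,5,6}  [seen]
{0,1,2,3,4,5,6} --c--> {0,1,2,3,4,5,6}  [seen]
{0,1,2,4,5} --a--> {0,1,2,3,4,5,6}  [seen]
{0,1,2,4,5} --b--> {0,1,2,4,5,6}  [seen]
{0,1,2,4,5} --c--> {1,2,3,4,5,6}  [seen]
{1,2,3,4,5,6} --a--> {0,1,2,3,4,5,6}  [seen]
{1,2,3,4,5,6} --b--> {0,1,2,3,4,5,6}  [seen]
{1,2,3,4,5,6} --c--> {0,1,2,3,4,5,6}  [seen]
{0,1,3,5} --a--> {0,1,2,4,6}  [new]
{0,1,3,5} --b--> {0,1,2,4,5,6}  [seen]
{0,1,3,5} --c--> {0,2,3,5,6}  [new]
{0,2,5} --a--> {0,1,2,3,4,5,6}  [seen]
{0,2,5} --b--> {0,1,2,4,5,6}  [seen]
{0,2,5} --c--> {1,2,3,5,6}  [new]
{2,3,4} --a--> {0,1,3,5,6}  [new]
{2,3,4} --b--> {0,1,2,4,5}  [seen]
{2,3,4} --c--> {0,1,2,3,4,5,6}  [seen]
{0,1,2,4,5,6} --a--> {0,1,2,3,4,5,6}  [seen]
{0,1,2,4,5,6} --b--> {0,1,2,3,4,5,6}  [seen]
{0,1,2,4,5,6} --c--> {1,2,3,4,5,6}  [seen]
{0,1,2,3,5,6} --a--> {0,1,2,3,4,5,6}  [seen]
{0,1,2,3,5,6} --b--> {0,1,2,3,4,5,6}  [seen]
{0,1,2,3,5,6} --c--> {0,1,2,3,5,6}  [seen]
{0,1,2,4,6} --a--> {0,1,2,3,4,5,6}  [seen]
{0,1,2,4,6} --b--> {0,1,2,3,4,5,6}  [seen]
{0,1,2,4,6} --c--> {1,2,3,4,5,6}  [seen]
{0,2,3,5,6} --a--> {0,1,2,3,4,5,6}  [seen]
{0,2,3,5,6} --b--> {0,1,2,3,4,5,6}  [seen]
{0,2,3,5,6} --c--> {0,1,2,3,5,6}  [seen]
{1,2,3,5,6} --a--> {0,1,2,3,4,5,6}  [seen]
{1,2,3,5,6} --b--> {0,1,2,3,4,5,6}  [seen]
{1,2,3,5,6} --c--> {0,1,2,3,5,6}  [seen]
{0,1,3,5,6} --a--> {0,1,2,4,5,6}  [seen]
{0,1,3,5,6} --b--> {0,1,2,3,4,5,6}  [seen]
{0,1,3,5,6} --c--> {0,2,3,5,6}  [seen]
Reachable DFA states: {0}, {0,2,4}, {4}, {2,3,5}, {0,1,2,3,4,5,6}, {0,1,2,4,5}, {1,2,3,4,5,6}, {0,1,3,5}, {0,2,5}, {2,3,4}, {0,1,2,4,5,6}, {0,1,2,3,5,6}, {0,1,2,4,6}, {0,2,3,5,6}, {1,2,3,5,6}, {0,1,3,5,6}.

16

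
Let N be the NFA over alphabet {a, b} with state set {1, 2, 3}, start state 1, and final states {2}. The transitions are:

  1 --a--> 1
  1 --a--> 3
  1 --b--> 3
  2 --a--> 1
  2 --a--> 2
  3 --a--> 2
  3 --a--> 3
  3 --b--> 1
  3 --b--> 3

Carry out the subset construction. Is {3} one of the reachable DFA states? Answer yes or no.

Start state of the DFA: {1}.
{1} --a--> {1, 3}  [new]
{1} --b--> {3}  [new]
{1, 3} --a--> {1, 2, 3}  [new]
{1, 3} --b--> {1, 3}  [seen]
{3} --a--> {2, 3}  [new]
{3} --b--> {1, 3}  [seen]
{1, 2, 3} --a--> {1, 2, 3}  [seen]
{1, 2, 3} --b--> {1, 3}  [seen]
{2, 3} --a--> {1, 2, 3}  [seen]
{2, 3} --b--> {1, 3}  [seen]
Reachable DFA states: {1}, {1, 3}, {3}, {1, 2, 3}, {2, 3}.
{3} is among them.

yes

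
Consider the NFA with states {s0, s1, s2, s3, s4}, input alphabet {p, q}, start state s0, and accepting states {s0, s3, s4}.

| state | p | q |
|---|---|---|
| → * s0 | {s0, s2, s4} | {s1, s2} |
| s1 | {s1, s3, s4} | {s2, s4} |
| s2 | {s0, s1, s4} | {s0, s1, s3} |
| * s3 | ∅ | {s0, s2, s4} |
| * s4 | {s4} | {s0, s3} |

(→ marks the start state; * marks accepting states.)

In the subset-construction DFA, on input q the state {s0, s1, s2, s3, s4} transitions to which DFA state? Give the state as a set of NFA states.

δ(s0,q) = {s1, s2}; δ(s1,q) = {s2, s4}; δ(s2,q) = {s0, s1, s3}; δ(s3,q) = {s0, s2, s4}; δ(s4,q) = {s0, s3}.
Union: {s0, s1, s2, s3, s4}.

{s0, s1, s2, s3, s4}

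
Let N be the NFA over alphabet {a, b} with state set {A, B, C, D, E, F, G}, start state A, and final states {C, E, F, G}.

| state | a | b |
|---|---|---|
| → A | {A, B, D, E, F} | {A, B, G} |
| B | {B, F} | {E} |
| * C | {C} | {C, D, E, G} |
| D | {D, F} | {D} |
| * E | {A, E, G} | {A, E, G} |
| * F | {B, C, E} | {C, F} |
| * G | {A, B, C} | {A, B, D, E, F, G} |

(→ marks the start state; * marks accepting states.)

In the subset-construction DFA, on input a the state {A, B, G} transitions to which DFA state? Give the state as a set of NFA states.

δ(A,a) = {A, B, D, E, F}; δ(B,a) = {B, F}; δ(G,a) = {A, B, C}.
Union: {A, B, C, D, E, F}.

{A, B, C, D, E, F}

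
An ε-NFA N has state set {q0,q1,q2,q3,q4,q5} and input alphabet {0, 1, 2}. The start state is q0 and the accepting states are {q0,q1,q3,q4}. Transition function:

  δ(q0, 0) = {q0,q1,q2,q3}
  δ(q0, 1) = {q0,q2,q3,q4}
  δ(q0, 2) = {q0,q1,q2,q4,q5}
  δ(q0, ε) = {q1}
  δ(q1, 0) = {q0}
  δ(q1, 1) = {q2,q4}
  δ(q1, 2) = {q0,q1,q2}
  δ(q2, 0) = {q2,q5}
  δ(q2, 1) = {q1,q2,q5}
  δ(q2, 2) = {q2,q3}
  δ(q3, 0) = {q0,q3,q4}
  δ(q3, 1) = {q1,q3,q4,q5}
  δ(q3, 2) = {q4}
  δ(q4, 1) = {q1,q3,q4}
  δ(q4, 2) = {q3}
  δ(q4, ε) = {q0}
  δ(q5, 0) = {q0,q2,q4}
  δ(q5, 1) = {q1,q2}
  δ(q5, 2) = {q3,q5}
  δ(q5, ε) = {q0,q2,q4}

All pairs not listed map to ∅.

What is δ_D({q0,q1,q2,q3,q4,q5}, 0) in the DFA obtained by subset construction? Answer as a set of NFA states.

δ(q0,0) = {q0,q1,q2,q3}; δ(q1,0) = {q0}; δ(q2,0) = {q2,q5}; δ(q3,0) = {q0,q3,q4}; δ(q4,0) = ∅; δ(q5,0) = {q0,q2,q4}.
Union: {q0,q1,q2,q3,q4,q5}.

{q0,q1,q2,q3,q4,q5}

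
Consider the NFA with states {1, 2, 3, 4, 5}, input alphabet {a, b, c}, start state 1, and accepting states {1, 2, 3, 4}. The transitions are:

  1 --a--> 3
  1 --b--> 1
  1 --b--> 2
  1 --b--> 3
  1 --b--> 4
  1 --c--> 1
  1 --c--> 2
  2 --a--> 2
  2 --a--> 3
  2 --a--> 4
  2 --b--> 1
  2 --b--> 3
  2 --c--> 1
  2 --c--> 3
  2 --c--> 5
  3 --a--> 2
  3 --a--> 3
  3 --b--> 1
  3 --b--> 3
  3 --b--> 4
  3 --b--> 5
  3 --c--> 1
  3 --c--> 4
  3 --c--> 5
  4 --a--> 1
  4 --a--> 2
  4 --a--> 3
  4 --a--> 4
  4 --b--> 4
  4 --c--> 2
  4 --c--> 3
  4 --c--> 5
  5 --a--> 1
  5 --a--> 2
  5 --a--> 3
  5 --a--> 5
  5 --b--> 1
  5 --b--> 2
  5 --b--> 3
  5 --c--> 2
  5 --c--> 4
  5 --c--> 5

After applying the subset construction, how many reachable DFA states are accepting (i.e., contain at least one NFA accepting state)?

10

Start state of the DFA: {1}.
{1} --a--> {3}  [new]
{1} --b--> {1, 2, 3, 4}  [new]
{1} --c--> {1, 2}  [new]
{3} --a--> {2, 3}  [new]
{3} --b--> {1, 3, 4, 5}  [new]
{3} --c--> {1, 4, 5}  [new]
{1, 2, 3, 4} --a--> {1, 2, 3, 4}  [seen]
{1, 2, 3, 4} --b--> {1, 2, 3, 4, 5}  [new]
{1, 2, 3, 4} --c--> {1, 2, 3, 4, 5}  [seen]
{1, 2} --a--> {2, 3, 4}  [new]
{1, 2} --b--> {1, 2, 3, 4}  [seen]
{1, 2} --c--> {1, 2, 3, 5}  [new]
{2, 3} --a--> {2, 3, 4}  [seen]
{2, 3} --b--> {1, 3, 4, 5}  [seen]
{2, 3} --c--> {1, 3, 4, 5}  [seen]
{1, 3, 4, 5} --a--> {1, 2, 3, 4, 5}  [seen]
{1, 3, 4, 5} --b--> {1, 2, 3, 4, 5}  [seen]
{1, 3, 4, 5} --c--> {1, 2, 3, 4, 5}  [seen]
{1, 4, 5} --a--> {1, 2, 3, 4, 5}  [seen]
{1, 4, 5} --b--> {1, 2, 3, 4}  [seen]
{1, 4, 5} --c--> {1, 2, 3, 4, 5}  [seen]
{1, 2, 3, 4, 5} --a--> {1, 2, 3, 4, 5}  [seen]
{1, 2, 3, 4, 5} --b--> {1, 2, 3, 4, 5}  [seen]
{1, 2, 3, 4, 5} --c--> {1, 2, 3, 4, 5}  [seen]
{2, 3, 4} --a--> {1, 2, 3, 4}  [seen]
{2, 3, 4} --b--> {1, 3, 4, 5}  [seen]
{2, 3, 4} --c--> {1, 2, 3, 4, 5}  [seen]
{1, 2, 3, 5} --a--> {1, 2, 3, 4, 5}  [seen]
{1, 2, 3, 5} --b--> {1, 2, 3, 4, 5}  [seen]
{1, 2, 3, 5} --c--> {1, 2, 3, 4, 5}  [seen]
Reachable DFA states: {1}, {3}, {1, 2, 3, 4}, {1, 2}, {2, 3}, {1, 3, 4, 5}, {1, 4, 5}, {1, 2, 3, 4, 5}, {2, 3, 4}, {1, 2, 3, 5}.
Accepting DFA states (contain an NFA accepting state): {1}, {3}, {1, 2, 3, 4}, {1, 2}, {2, 3}, {1, 3, 4, 5}, {1, 4, 5}, {1, 2, 3, 4, 5}, {2, 3, 4}, {1, 2, 3, 5}.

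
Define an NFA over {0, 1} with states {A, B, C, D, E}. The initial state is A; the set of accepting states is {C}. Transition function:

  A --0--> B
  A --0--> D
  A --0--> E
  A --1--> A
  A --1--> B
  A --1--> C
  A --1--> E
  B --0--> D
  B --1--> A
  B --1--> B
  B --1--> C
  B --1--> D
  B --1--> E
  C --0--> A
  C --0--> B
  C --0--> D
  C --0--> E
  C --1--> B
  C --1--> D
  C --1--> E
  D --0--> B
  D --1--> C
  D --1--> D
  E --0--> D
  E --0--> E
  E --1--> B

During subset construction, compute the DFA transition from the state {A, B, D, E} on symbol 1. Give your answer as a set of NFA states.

δ(A,1) = {A, B, C, E}; δ(B,1) = {A, B, C, D, E}; δ(D,1) = {C, D}; δ(E,1) = {B}.
Union: {A, B, C, D, E}.

{A, B, C, D, E}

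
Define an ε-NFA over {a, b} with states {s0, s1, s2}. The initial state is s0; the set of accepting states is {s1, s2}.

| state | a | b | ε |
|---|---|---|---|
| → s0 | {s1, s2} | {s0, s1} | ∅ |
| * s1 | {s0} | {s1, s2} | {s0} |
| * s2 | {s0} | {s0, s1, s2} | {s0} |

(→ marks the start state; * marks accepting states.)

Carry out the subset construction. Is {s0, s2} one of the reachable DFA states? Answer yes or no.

Start state of the DFA: {s0} (ε-closure of the NFA start).
{s0} --a--> {s0, s1, s2}  [new]
{s0} --b--> {s0, s1}  [new]
{s0, s1, s2} --a--> {s0, s1, s2}  [seen]
{s0, s1, s2} --b--> {s0, s1, s2}  [seen]
{s0, s1} --a--> {s0, s1, s2}  [seen]
{s0, s1} --b--> {s0, s1, s2}  [seen]
Reachable DFA states: {s0}, {s0, s1, s2}, {s0, s1}.
{s0, s2} is not among them.

no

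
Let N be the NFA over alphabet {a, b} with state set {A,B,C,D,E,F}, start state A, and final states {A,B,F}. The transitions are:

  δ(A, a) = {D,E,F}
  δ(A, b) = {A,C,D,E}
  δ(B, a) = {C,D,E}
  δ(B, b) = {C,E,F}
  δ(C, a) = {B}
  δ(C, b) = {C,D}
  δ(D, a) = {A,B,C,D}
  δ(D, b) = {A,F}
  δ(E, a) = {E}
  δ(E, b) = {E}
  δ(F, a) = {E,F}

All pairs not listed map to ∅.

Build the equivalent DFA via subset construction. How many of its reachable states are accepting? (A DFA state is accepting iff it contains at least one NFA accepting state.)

6

Start state of the DFA: {A}.
{A} --a--> {D,E,F}  [new]
{A} --b--> {A,C,D,E}  [new]
{D,E,F} --a--> {A,B,C,D,E,F}  [new]
{D,E,F} --b--> {A,E,F}  [new]
{A,C,D,E} --a--> {A,B,C,D,E,F}  [seen]
{A,C,D,E} --b--> {A,C,D,E,F}  [new]
{A,B,C,D,E,F} --a--> {A,B,C,D,E,F}  [seen]
{A,B,C,D,E,F} --b--> {A,C,D,E,F}  [seen]
{A,E,F} --a--> {D,E,F}  [seen]
{A,E,F} --b--> {A,C,D,E}  [seen]
{A,C,D,E,F} --a--> {A,B,C,D,E,F}  [seen]
{A,C,D,E,F} --b--> {A,C,D,E,F}  [seen]
Reachable DFA states: {A}, {D,E,F}, {A,C,D,E}, {A,B,C,D,E,F}, {A,E,F}, {A,C,D,E,F}.
Accepting DFA states (contain an NFA accepting state): {A}, {D,E,F}, {A,C,D,E}, {A,B,C,D,E,F}, {A,E,F}, {A,C,D,E,F}.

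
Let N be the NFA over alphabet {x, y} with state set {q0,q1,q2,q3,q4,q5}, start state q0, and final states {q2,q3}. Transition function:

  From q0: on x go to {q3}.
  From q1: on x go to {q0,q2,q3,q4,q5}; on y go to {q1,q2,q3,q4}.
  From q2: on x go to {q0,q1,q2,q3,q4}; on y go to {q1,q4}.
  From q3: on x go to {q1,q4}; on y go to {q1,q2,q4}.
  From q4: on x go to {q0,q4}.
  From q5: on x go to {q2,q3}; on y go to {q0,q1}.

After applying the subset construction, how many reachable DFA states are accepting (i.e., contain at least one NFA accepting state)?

7

Start state of the DFA: {q0}.
{q0} --x--> {q3}  [new]
{q0} --y--> ∅  [new]
{q3} --x--> {q1,q4}  [new]
{q3} --y--> {q1,q2,q4}  [new]
∅ --x--> ∅  [seen]
∅ --y--> ∅  [seen]
{q1,q4} --x--> {q0,q2,q3,q4,q5}  [new]
{q1,q4} --y--> {q1,q2,q3,q4}  [new]
{q1,q2,q4} --x--> {q0,q1,q2,q3,q4,q5}  [new]
{q1,q2,q4} --y--> {q1,q2,q3,q4}  [seen]
{q0,q2,q3,q4,q5} --x--> {q0,q1,q2,q3,q4}  [new]
{q0,q2,q3,q4,q5} --y--> {q0,q1,q2,q4}  [new]
{q1,q2,q3,q4} --x--> {q0,q1,q2,q3,q4,q5}  [seen]
{q1,q2,q3,q4} --y--> {q1,q2,q3,q4}  [seen]
{q0,q1,q2,q3,q4,q5} --x--> {q0,q1,q2,q3,q4,q5}  [seen]
{q0,q1,q2,q3,q4,q5} --y--> {q0,q1,q2,q3,q4}  [seen]
{q0,q1,q2,q3,q4} --x--> {q0,q1,q2,q3,q4,q5}  [seen]
{q0,q1,q2,q3,q4} --y--> {q1,q2,q3,q4}  [seen]
{q0,q1,q2,q4} --x--> {q0,q1,q2,q3,q4,q5}  [seen]
{q0,q1,q2,q4} --y--> {q1,q2,q3,q4}  [seen]
Reachable DFA states: {q0}, {q3}, ∅, {q1,q4}, {q1,q2,q4}, {q0,q2,q3,q4,q5}, {q1,q2,q3,q4}, {q0,q1,q2,q3,q4,q5}, {q0,q1,q2,q3,q4}, {q0,q1,q2,q4}.
Accepting DFA states (contain an NFA accepting state): {q3}, {q1,q2,q4}, {q0,q2,q3,q4,q5}, {q1,q2,q3,q4}, {q0,q1,q2,q3,q4,q5}, {q0,q1,q2,q3,q4}, {q0,q1,q2,q4}.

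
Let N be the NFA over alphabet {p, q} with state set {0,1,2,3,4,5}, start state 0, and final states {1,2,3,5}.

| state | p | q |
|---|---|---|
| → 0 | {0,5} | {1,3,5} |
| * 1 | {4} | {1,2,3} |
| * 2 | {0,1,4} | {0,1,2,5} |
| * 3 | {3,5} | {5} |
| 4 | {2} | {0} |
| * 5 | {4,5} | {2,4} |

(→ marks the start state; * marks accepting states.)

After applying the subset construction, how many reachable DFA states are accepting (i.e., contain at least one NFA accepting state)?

Start state of the DFA: {0}.
{0} --p--> {0,5}  [new]
{0} --q--> {1,3,5}  [new]
{0,5} --p--> {0,4,5}  [new]
{0,5} --q--> {1,2,3,4,5}  [new]
{1,3,5} --p--> {3,4,5}  [new]
{1,3,5} --q--> {1,2,3,4,5}  [seen]
{0,4,5} --p--> {0,2,4,5}  [new]
{0,4,5} --q--> {0,1,2,3,4,5}  [new]
{1,2,3,4,5} --p--> {0,1,2,3,4,5}  [seen]
{1,2,3,4,5} --q--> {0,1,2,3,4,5}  [seen]
{3,4,5} --p--> {2,3,4,5}  [new]
{3,4,5} --q--> {0,2,4,5}  [seen]
{0,2,4,5} --p--> {0,1,2,4,5}  [new]
{0,2,4,5} --q--> {0,1,2,3,4,5}  [seen]
{0,1,2,3,4,5} --p--> {0,1,2,3,4,5}  [seen]
{0,1,2,3,4,5} --q--> {0,1,2,3,4,5}  [seen]
{2,3,4,5} --p--> {0,1,2,3,4,5}  [seen]
{2,3,4,5} --q--> {0,1,2,4,5}  [seen]
{0,1,2,4,5} --p--> {0,1,2,4,5}  [seen]
{0,1,2,4,5} --q--> {0,1,2,3,4,5}  [seen]
Reachable DFA states: {0}, {0,5}, {1,3,5}, {0,4,5}, {1,2,3,4,5}, {3,4,5}, {0,2,4,5}, {0,1,2,3,4,5}, {2,3,4,5}, {0,1,2,4,5}.
Accepting DFA states (contain an NFA accepting state): {0,5}, {1,3,5}, {0,4,5}, {1,2,3,4,5}, {3,4,5}, {0,2,4,5}, {0,1,2,3,4,5}, {2,3,4,5}, {0,1,2,4,5}.

9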